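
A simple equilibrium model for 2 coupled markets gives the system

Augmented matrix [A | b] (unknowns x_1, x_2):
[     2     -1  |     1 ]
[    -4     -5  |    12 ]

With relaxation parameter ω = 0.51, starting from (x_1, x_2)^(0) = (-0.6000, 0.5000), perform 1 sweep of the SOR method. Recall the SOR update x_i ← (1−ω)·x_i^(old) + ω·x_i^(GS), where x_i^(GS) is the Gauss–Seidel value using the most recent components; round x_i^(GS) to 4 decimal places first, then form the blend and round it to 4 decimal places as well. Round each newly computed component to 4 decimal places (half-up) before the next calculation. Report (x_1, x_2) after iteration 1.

Iteration 1:
  x_1: GS value = (1 - (-1)·0.5000) / (2) = 0.7500;  x_1 ← (1−ω)·-0.6000 + ω·0.7500 = 0.0885
  x_2: GS value = (12 - (-4)·0.0885) / (-5) = -2.4708;  x_2 ← (1−ω)·0.5000 + ω·-2.4708 = -1.0151

(0.0885, -1.0151)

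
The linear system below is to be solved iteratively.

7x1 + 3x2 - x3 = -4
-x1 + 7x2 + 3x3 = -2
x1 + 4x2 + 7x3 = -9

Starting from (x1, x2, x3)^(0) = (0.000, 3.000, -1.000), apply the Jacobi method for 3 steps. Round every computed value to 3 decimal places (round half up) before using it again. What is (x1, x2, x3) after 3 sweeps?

(-1.032, 0.026, -1.542)

Iteration 1:
  x1 = (-4 - (3)·3.000 - (-1)·-1.000) / (7) = -2.000
  x2 = (-2 - (-1)·0.000 - (3)·-1.000) / (7) = 0.143
  x3 = (-9 - (1)·0.000 - (4)·3.000) / (7) = -3.000
Iteration 2:
  x1 = (-4 - (3)·0.143 - (-1)·-3.000) / (7) = -1.061
  x2 = (-2 - (-1)·-2.000 - (3)·-3.000) / (7) = 0.714
  x3 = (-9 - (1)·-2.000 - (4)·0.143) / (7) = -1.082
Iteration 3:
  x1 = (-4 - (3)·0.714 - (-1)·-1.082) / (7) = -1.032
  x2 = (-2 - (-1)·-1.061 - (3)·-1.082) / (7) = 0.026
  x3 = (-9 - (1)·-1.061 - (4)·0.714) / (7) = -1.542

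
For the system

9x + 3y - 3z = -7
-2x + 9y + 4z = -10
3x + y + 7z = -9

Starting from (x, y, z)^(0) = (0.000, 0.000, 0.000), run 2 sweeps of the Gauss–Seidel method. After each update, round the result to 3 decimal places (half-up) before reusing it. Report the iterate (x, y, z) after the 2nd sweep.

(-0.606, -0.904, -0.897)

Iteration 1:
  x = (-7 - (3)·0.000 - (-3)·0.000) / (9) = -0.778
  y = (-10 - (-2)·-0.778 - (4)·0.000) / (9) = -1.284
  z = (-9 - (3)·-0.778 - (1)·-1.284) / (7) = -0.769
Iteration 2:
  x = (-7 - (3)·-1.284 - (-3)·-0.769) / (9) = -0.606
  y = (-10 - (-2)·-0.606 - (4)·-0.769) / (9) = -0.904
  z = (-9 - (3)·-0.606 - (1)·-0.904) / (7) = -0.897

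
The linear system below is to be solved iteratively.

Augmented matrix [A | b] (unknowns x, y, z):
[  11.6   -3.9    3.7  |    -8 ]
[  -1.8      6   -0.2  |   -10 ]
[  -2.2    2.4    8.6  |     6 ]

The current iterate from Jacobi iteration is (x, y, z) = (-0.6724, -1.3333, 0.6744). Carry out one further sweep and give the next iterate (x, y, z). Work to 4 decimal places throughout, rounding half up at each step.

(-1.3530, -1.8459, 0.8977)

One sweep:
  x = (-8 - (-3.9)·-1.3333 - (3.7)·0.6744) / (11.6) = -1.3530
  y = (-10 - (-1.8)·-0.6724 - (-0.2)·0.6744) / (6) = -1.8459
  z = (6 - (-2.2)·-0.6724 - (2.4)·-1.3333) / (8.6) = 0.8977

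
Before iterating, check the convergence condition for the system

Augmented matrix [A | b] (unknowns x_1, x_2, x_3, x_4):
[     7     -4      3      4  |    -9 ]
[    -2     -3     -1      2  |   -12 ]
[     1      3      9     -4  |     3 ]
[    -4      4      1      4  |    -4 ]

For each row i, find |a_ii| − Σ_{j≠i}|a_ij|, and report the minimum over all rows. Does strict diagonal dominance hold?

-5

row 1: |7| − (4+3+4) = -4
row 2: |-3| − (2+1+2) = -2
row 3: |9| − (1+3+4) = 1
row 4: |4| − (4+4+1) = -5
minimum over rows = -5 → not strictly diagonally dominant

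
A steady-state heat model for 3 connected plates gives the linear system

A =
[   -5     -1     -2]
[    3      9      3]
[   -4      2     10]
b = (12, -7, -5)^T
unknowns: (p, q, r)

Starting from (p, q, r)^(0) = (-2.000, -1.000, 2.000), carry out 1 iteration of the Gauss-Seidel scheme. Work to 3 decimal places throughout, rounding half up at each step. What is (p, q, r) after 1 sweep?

(-3.000, -0.444, -1.611)

Iteration 1:
  p = (12 - (-1)·-1.000 - (-2)·2.000) / (-5) = -3.000
  q = (-7 - (3)·-3.000 - (3)·2.000) / (9) = -0.444
  r = (-5 - (-4)·-3.000 - (2)·-0.444) / (10) = -1.611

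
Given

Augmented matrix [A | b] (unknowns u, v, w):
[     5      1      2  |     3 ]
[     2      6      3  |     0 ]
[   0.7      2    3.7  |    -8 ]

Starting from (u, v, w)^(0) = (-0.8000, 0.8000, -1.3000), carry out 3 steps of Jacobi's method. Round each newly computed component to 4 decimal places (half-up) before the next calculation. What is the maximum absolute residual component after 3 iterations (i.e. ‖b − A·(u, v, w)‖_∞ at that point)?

0.2199

Iteration 1:
  u = (3 - (1)·0.8000 - (2)·-1.3000) / (5) = 0.9600
  v = (0 - (2)·-0.8000 - (3)·-1.3000) / (6) = 0.9167
  w = (-8 - (0.7)·-0.8000 - (2)·0.8000) / (3.7) = -2.4432
Iteration 2:
  u = (3 - (1)·0.9167 - (2)·-2.4432) / (5) = 1.3939
  v = (0 - (2)·0.9600 - (3)·-2.4432) / (6) = 0.9016
  w = (-8 - (0.7)·0.9600 - (2)·0.9167) / (3.7) = -2.8393
Iteration 3:
  u = (3 - (1)·0.9016 - (2)·-2.8393) / (5) = 1.5554
  v = (0 - (2)·1.3939 - (3)·-2.8393) / (6) = 0.9550
  w = (-8 - (0.7)·1.3939 - (2)·0.9016) / (3.7) = -2.9132
Residual b − A·x = (0.0944, -0.1012, -0.2199); ∞-norm = 0.2199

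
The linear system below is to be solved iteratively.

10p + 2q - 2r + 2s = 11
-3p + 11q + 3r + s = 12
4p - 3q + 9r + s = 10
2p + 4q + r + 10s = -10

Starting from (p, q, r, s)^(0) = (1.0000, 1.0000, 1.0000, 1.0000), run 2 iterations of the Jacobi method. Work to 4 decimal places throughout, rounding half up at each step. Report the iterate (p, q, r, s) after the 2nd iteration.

Iteration 1:
  p = (11 - (2)·1.0000 - (-2)·1.0000 - (2)·1.0000) / (10) = 0.9000
  q = (12 - (-3)·1.0000 - (3)·1.0000 - (1)·1.0000) / (11) = 1.0000
  r = (10 - (4)·1.0000 - (-3)·1.0000 - (1)·1.0000) / (9) = 0.8889
  s = (-10 - (2)·1.0000 - (4)·1.0000 - (1)·1.0000) / (10) = -1.7000
Iteration 2:
  p = (11 - (2)·1.0000 - (-2)·0.8889 - (2)·-1.7000) / (10) = 1.4178
  q = (12 - (-3)·0.9000 - (3)·0.8889 - (1)·-1.7000) / (11) = 1.2485
  r = (10 - (4)·0.9000 - (-3)·1.0000 - (1)·-1.7000) / (9) = 1.2333
  s = (-10 - (2)·0.9000 - (4)·1.0000 - (1)·0.8889) / (10) = -1.6689

(1.4178, 1.2485, 1.2333, -1.6689)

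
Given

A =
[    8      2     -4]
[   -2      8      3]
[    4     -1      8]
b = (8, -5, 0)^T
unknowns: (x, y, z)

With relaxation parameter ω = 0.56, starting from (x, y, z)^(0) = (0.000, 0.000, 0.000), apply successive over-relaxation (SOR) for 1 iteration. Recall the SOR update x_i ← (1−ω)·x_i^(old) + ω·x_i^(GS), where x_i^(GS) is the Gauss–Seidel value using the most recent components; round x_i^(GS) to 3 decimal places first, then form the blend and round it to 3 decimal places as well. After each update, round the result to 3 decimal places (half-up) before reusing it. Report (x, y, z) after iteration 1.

Iteration 1:
  x: GS value = (8 - (2)·0.000 - (-4)·0.000) / (8) = 1.000;  x ← (1−ω)·0.000 + ω·1.000 = 0.560
  y: GS value = (-5 - (-2)·0.560 - (3)·0.000) / (8) = -0.485;  y ← (1−ω)·0.000 + ω·-0.485 = -0.272
  z: GS value = (0 - (4)·0.560 - (-1)·-0.272) / (8) = -0.314;  z ← (1−ω)·0.000 + ω·-0.314 = -0.176

(0.560, -0.272, -0.176)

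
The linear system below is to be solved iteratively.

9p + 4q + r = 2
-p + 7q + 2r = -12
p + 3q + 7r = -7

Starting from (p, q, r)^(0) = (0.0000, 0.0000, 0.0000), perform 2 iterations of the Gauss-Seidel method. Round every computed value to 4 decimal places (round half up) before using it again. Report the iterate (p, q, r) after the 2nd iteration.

(1.0045, -1.4820, -0.5084)

Iteration 1:
  p = (2 - (4)·0.0000 - (1)·0.0000) / (9) = 0.2222
  q = (-12 - (-1)·0.2222 - (2)·0.0000) / (7) = -1.6825
  r = (-7 - (1)·0.2222 - (3)·-1.6825) / (7) = -0.3107
Iteration 2:
  p = (2 - (4)·-1.6825 - (1)·-0.3107) / (9) = 1.0045
  q = (-12 - (-1)·1.0045 - (2)·-0.3107) / (7) = -1.4820
  r = (-7 - (1)·1.0045 - (3)·-1.4820) / (7) = -0.5084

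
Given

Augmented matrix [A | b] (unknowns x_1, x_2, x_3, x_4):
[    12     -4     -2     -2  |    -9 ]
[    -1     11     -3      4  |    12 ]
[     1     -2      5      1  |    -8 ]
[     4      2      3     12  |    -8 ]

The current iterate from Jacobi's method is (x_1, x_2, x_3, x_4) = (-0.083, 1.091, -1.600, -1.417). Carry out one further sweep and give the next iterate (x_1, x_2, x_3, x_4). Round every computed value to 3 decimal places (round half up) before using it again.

One sweep:
  x_1 = (-9 - (-4)·1.091 - (-2)·-1.600 - (-2)·-1.417) / (12) = -0.889
  x_2 = (12 - (-1)·-0.083 - (-3)·-1.600 - (4)·-1.417) / (11) = 1.162
  x_3 = (-8 - (1)·-0.083 - (-2)·1.091 - (1)·-1.417) / (5) = -0.864
  x_4 = (-8 - (4)·-0.083 - (2)·1.091 - (3)·-1.600) / (12) = -0.421

(-0.889, 1.162, -0.864, -0.421)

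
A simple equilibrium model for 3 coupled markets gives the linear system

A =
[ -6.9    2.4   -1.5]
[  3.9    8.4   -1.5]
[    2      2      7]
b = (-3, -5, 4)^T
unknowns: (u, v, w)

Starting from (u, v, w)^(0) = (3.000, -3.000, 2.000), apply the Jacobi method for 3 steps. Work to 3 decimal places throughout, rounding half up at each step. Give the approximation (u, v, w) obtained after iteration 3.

(0.141, -0.238, 0.647)

Iteration 1:
  u = (-3 - (2.4)·-3.000 - (-1.5)·2.000) / (-6.9) = -1.043
  v = (-5 - (3.9)·3.000 - (-1.5)·2.000) / (8.4) = -1.631
  w = (4 - (2)·3.000 - (2)·-3.000) / (7) = 0.571
Iteration 2:
  u = (-3 - (2.4)·-1.631 - (-1.5)·0.571) / (-6.9) = -0.257
  v = (-5 - (3.9)·-1.043 - (-1.5)·0.571) / (8.4) = -0.009
  w = (4 - (2)·-1.043 - (2)·-1.631) / (7) = 1.335
Iteration 3:
  u = (-3 - (2.4)·-0.009 - (-1.5)·1.335) / (-6.9) = 0.141
  v = (-5 - (3.9)·-0.257 - (-1.5)·1.335) / (8.4) = -0.238
  w = (4 - (2)·-0.257 - (2)·-0.009) / (7) = 0.647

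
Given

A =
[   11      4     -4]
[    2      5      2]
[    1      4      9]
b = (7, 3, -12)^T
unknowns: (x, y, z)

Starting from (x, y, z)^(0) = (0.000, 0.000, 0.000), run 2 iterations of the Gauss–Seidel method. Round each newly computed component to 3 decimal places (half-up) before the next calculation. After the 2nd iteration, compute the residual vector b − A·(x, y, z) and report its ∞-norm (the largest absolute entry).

Iteration 1:
  x = (7 - (4)·0.000 - (-4)·0.000) / (11) = 0.636
  y = (3 - (2)·0.636 - (2)·0.000) / (5) = 0.346
  z = (-12 - (1)·0.636 - (4)·0.346) / (9) = -1.558
Iteration 2:
  x = (7 - (4)·0.346 - (-4)·-1.558) / (11) = -0.056
  y = (3 - (2)·-0.056 - (2)·-1.558) / (5) = 1.246
  z = (-12 - (1)·-0.056 - (4)·1.246) / (9) = -1.881
Residual b − A·x = (-4.892, 0.644, 0.001); ∞-norm = 4.892

4.892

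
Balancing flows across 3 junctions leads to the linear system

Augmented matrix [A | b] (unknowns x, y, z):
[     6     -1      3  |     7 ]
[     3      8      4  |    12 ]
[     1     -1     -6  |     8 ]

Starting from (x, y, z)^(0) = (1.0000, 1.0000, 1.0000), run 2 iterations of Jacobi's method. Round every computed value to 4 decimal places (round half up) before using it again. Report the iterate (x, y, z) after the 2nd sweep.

(1.9375, 1.8542, -1.2986)

Iteration 1:
  x = (7 - (-1)·1.0000 - (3)·1.0000) / (6) = 0.8333
  y = (12 - (3)·1.0000 - (4)·1.0000) / (8) = 0.6250
  z = (8 - (1)·1.0000 - (-1)·1.0000) / (-6) = -1.3333
Iteration 2:
  x = (7 - (-1)·0.6250 - (3)·-1.3333) / (6) = 1.9375
  y = (12 - (3)·0.8333 - (4)·-1.3333) / (8) = 1.8542
  z = (8 - (1)·0.8333 - (-1)·0.6250) / (-6) = -1.2986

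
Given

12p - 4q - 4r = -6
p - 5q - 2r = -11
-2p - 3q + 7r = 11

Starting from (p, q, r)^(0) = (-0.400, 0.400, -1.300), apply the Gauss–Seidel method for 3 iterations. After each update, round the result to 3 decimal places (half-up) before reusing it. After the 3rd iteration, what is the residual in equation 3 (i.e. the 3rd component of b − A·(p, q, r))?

Iteration 1:
  p = (-6 - (-4)·0.400 - (-4)·-1.300) / (12) = -0.800
  q = (-11 - (1)·-0.800 - (-2)·-1.300) / (-5) = 2.560
  r = (11 - (-2)·-0.800 - (-3)·2.560) / (7) = 2.440
Iteration 2:
  p = (-6 - (-4)·2.560 - (-4)·2.440) / (12) = 1.167
  q = (-11 - (1)·1.167 - (-2)·2.440) / (-5) = 1.457
  r = (11 - (-2)·1.167 - (-3)·1.457) / (7) = 2.529
Iteration 3:
  p = (-6 - (-4)·1.457 - (-4)·2.529) / (12) = 0.829
  q = (-11 - (1)·0.829 - (-2)·2.529) / (-5) = 1.354
  r = (11 - (-2)·0.829 - (-3)·1.354) / (7) = 2.389
Residual b − A·x = (-0.976, -0.281, -0.003)

-0.003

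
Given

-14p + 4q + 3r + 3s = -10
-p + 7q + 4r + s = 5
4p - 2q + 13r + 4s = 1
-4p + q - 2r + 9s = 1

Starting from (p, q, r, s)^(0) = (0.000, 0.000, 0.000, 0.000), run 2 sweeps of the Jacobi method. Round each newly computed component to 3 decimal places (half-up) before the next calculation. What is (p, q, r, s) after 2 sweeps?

(0.959, 0.756, -0.067, 0.366)

Iteration 1:
  p = (-10 - (4)·0.000 - (3)·0.000 - (3)·0.000) / (-14) = 0.714
  q = (5 - (-1)·0.000 - (4)·0.000 - (1)·0.000) / (7) = 0.714
  r = (1 - (4)·0.000 - (-2)·0.000 - (4)·0.000) / (13) = 0.077
  s = (1 - (-4)·0.000 - (1)·0.000 - (-2)·0.000) / (9) = 0.111
Iteration 2:
  p = (-10 - (4)·0.714 - (3)·0.077 - (3)·0.111) / (-14) = 0.959
  q = (5 - (-1)·0.714 - (4)·0.077 - (1)·0.111) / (7) = 0.756
  r = (1 - (4)·0.714 - (-2)·0.714 - (4)·0.111) / (13) = -0.067
  s = (1 - (-4)·0.714 - (1)·0.714 - (-2)·0.077) / (9) = 0.366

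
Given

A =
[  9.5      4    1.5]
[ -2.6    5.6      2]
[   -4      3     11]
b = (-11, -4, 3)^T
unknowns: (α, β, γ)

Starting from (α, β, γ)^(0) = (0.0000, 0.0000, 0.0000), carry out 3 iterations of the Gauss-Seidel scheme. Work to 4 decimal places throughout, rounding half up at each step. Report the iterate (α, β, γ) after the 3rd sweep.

Iteration 1:
  α = (-11 - (4)·0.0000 - (1.5)·0.0000) / (9.5) = -1.1579
  β = (-4 - (-2.6)·-1.1579 - (2)·0.0000) / (5.6) = -1.2519
  γ = (3 - (-4)·-1.1579 - (3)·-1.2519) / (11) = 0.1931
Iteration 2:
  α = (-11 - (4)·-1.2519 - (1.5)·0.1931) / (9.5) = -0.6613
  β = (-4 - (-2.6)·-0.6613 - (2)·0.1931) / (5.6) = -1.0903
  γ = (3 - (-4)·-0.6613 - (3)·-1.0903) / (11) = 0.3296
Iteration 3:
  α = (-11 - (4)·-1.0903 - (1.5)·0.3296) / (9.5) = -0.7509
  β = (-4 - (-2.6)·-0.7509 - (2)·0.3296) / (5.6) = -1.1806
  γ = (3 - (-4)·-0.7509 - (3)·-1.1806) / (11) = 0.3217

(-0.7509, -1.1806, 0.3217)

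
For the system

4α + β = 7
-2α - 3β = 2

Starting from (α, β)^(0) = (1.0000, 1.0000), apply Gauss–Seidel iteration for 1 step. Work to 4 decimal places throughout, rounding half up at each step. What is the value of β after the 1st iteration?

-1.6667

Iteration 1:
  α = (7 - (1)·1.0000) / (4) = 1.5000
  β = (2 - (-2)·1.5000) / (-3) = -1.6667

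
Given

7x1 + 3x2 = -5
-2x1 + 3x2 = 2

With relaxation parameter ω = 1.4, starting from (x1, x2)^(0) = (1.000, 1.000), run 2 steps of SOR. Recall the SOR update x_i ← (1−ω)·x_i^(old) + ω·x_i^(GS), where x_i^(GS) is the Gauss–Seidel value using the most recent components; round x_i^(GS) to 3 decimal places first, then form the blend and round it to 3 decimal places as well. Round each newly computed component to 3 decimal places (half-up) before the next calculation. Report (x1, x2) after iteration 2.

Iteration 1:
  x1: GS value = (-5 - (3)·1.000) / (7) = -1.143;  x1 ← (1−ω)·1.000 + ω·-1.143 = -2.000
  x2: GS value = (2 - (-2)·-2.000) / (3) = -0.667;  x2 ← (1−ω)·1.000 + ω·-0.667 = -1.334
Iteration 2:
  x1: GS value = (-5 - (3)·-1.334) / (7) = -0.143;  x1 ← (1−ω)·-2.000 + ω·-0.143 = 0.600
  x2: GS value = (2 - (-2)·0.600) / (3) = 1.067;  x2 ← (1−ω)·-1.334 + ω·1.067 = 2.027

(0.600, 2.027)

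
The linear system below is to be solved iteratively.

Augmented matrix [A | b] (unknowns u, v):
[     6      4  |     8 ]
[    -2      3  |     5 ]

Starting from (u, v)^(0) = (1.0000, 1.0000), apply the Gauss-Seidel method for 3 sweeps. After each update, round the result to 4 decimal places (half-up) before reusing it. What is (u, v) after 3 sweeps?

Iteration 1:
  u = (8 - (4)·1.0000) / (6) = 0.6667
  v = (5 - (-2)·0.6667) / (3) = 2.1111
Iteration 2:
  u = (8 - (4)·2.1111) / (6) = -0.0741
  v = (5 - (-2)·-0.0741) / (3) = 1.6173
Iteration 3:
  u = (8 - (4)·1.6173) / (6) = 0.2551
  v = (5 - (-2)·0.2551) / (3) = 1.8367

(0.2551, 1.8367)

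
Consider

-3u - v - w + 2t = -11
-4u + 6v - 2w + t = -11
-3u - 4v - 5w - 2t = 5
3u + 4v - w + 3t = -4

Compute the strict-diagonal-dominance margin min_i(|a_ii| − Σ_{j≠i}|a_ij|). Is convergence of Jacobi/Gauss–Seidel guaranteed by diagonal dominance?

-5

row 1: |-3| − (1+1+2) = -1
row 2: |6| − (4+2+1) = -1
row 3: |-5| − (3+4+2) = -4
row 4: |3| − (3+4+1) = -5
minimum over rows = -5 → not strictly diagonally dominant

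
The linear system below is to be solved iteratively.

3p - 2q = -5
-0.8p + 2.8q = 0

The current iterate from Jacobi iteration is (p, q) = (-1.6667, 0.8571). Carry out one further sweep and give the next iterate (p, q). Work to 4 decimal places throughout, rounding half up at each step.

One sweep:
  p = (-5 - (-2)·0.8571) / (3) = -1.0953
  q = (0 - (-0.8)·-1.6667) / (2.8) = -0.4762

(-1.0953, -0.4762)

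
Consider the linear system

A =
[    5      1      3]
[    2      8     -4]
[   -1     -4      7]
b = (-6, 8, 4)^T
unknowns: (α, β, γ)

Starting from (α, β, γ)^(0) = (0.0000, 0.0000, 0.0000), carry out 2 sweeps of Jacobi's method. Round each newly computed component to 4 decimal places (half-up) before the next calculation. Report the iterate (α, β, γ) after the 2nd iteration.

(-1.7428, 1.5857, 0.9714)

Iteration 1:
  α = (-6 - (1)·0.0000 - (3)·0.0000) / (5) = -1.2000
  β = (8 - (2)·0.0000 - (-4)·0.0000) / (8) = 1.0000
  γ = (4 - (-1)·0.0000 - (-4)·0.0000) / (7) = 0.5714
Iteration 2:
  α = (-6 - (1)·1.0000 - (3)·0.5714) / (5) = -1.7428
  β = (8 - (2)·-1.2000 - (-4)·0.5714) / (8) = 1.5857
  γ = (4 - (-1)·-1.2000 - (-4)·1.0000) / (7) = 0.9714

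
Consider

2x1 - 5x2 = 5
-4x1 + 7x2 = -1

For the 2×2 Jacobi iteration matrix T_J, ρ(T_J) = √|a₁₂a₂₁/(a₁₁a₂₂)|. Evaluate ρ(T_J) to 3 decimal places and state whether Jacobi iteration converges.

1.195

a₁₂a₂₁/(a₁₁a₂₂) = (-5)·(-4) / ((2)·(7)) = 1.428571
ρ = √|1.428571| = √1.428571 = 1.195
ρ > 1, so Jacobi diverges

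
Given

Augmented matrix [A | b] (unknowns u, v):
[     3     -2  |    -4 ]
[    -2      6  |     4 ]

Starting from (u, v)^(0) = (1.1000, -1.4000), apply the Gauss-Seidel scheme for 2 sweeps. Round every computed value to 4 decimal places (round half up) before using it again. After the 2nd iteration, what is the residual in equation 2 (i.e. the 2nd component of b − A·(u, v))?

-0.0002

Iteration 1:
  u = (-4 - (-2)·-1.4000) / (3) = -2.2667
  v = (4 - (-2)·-2.2667) / (6) = -0.0889
Iteration 2:
  u = (-4 - (-2)·-0.0889) / (3) = -1.3926
  v = (4 - (-2)·-1.3926) / (6) = 0.2025
Residual b − A·x = (0.5828, -0.0002)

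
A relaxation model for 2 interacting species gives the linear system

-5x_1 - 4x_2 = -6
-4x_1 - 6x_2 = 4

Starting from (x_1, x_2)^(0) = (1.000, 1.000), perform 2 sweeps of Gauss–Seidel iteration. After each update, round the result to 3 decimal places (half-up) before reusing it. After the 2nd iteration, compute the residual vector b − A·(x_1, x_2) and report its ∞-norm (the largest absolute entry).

Iteration 1:
  x_1 = (-6 - (-4)·1.000) / (-5) = 0.400
  x_2 = (4 - (-4)·0.400) / (-6) = -0.933
Iteration 2:
  x_1 = (-6 - (-4)·-0.933) / (-5) = 1.946
  x_2 = (4 - (-4)·1.946) / (-6) = -1.964
Residual b − A·x = (-4.126, 0.000); ∞-norm = 4.126

4.126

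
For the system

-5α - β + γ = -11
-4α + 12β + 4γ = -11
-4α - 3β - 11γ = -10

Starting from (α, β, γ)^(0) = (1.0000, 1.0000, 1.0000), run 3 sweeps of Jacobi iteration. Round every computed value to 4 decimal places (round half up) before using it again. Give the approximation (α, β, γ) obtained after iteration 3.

Iteration 1:
  α = (-11 - (-1)·1.0000 - (1)·1.0000) / (-5) = 2.2000
  β = (-11 - (-4)·1.0000 - (4)·1.0000) / (12) = -0.9167
  γ = (-10 - (-4)·1.0000 - (-3)·1.0000) / (-11) = 0.2727
Iteration 2:
  α = (-11 - (-1)·-0.9167 - (1)·0.2727) / (-5) = 2.4379
  β = (-11 - (-4)·2.2000 - (4)·0.2727) / (12) = -0.2742
  γ = (-10 - (-4)·2.2000 - (-3)·-0.9167) / (-11) = 0.3591
Iteration 3:
  α = (-11 - (-1)·-0.2742 - (1)·0.3591) / (-5) = 2.3267
  β = (-11 - (-4)·2.4379 - (4)·0.3591) / (12) = -0.2237
  γ = (-10 - (-4)·2.4379 - (-3)·-0.2742) / (-11) = 0.0974

(2.3267, -0.2237, 0.0974)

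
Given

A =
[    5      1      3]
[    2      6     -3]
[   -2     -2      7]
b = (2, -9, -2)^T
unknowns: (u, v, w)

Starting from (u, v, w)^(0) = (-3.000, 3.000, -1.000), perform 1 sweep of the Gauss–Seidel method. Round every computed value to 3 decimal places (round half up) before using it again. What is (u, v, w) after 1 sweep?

(0.400, -2.133, -0.781)

Iteration 1:
  u = (2 - (1)·3.000 - (3)·-1.000) / (5) = 0.400
  v = (-9 - (2)·0.400 - (-3)·-1.000) / (6) = -2.133
  w = (-2 - (-2)·0.400 - (-2)·-2.133) / (7) = -0.781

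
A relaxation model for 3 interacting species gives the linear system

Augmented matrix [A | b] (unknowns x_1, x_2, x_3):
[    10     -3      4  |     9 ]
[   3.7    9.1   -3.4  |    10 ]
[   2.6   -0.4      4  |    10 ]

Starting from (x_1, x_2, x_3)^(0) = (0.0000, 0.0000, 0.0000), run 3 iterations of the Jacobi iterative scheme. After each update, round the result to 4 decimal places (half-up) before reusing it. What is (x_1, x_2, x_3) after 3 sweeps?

(0.5901, 1.7621, 2.5174)

Iteration 1:
  x_1 = (9 - (-3)·0.0000 - (4)·0.0000) / (10) = 0.9000
  x_2 = (10 - (3.7)·0.0000 - (-3.4)·0.0000) / (9.1) = 1.0989
  x_3 = (10 - (2.6)·0.0000 - (-0.4)·0.0000) / (4) = 2.5000
Iteration 2:
  x_1 = (9 - (-3)·1.0989 - (4)·2.5000) / (10) = 0.2297
  x_2 = (10 - (3.7)·0.9000 - (-3.4)·2.5000) / (9.1) = 1.6670
  x_3 = (10 - (2.6)·0.9000 - (-0.4)·1.0989) / (4) = 2.0249
Iteration 3:
  x_1 = (9 - (-3)·1.6670 - (4)·2.0249) / (10) = 0.5901
  x_2 = (10 - (3.7)·0.2297 - (-3.4)·2.0249) / (9.1) = 1.7621
  x_3 = (10 - (2.6)·0.2297 - (-0.4)·1.6670) / (4) = 2.5174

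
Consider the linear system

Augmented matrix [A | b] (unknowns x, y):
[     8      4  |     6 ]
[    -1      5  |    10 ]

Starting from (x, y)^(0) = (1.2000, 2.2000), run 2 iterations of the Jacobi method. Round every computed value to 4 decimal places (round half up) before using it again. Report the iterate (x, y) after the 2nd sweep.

Iteration 1:
  x = (6 - (4)·2.2000) / (8) = -0.3500
  y = (10 - (-1)·1.2000) / (5) = 2.2400
Iteration 2:
  x = (6 - (4)·2.2400) / (8) = -0.3700
  y = (10 - (-1)·-0.3500) / (5) = 1.9300

(-0.3700, 1.9300)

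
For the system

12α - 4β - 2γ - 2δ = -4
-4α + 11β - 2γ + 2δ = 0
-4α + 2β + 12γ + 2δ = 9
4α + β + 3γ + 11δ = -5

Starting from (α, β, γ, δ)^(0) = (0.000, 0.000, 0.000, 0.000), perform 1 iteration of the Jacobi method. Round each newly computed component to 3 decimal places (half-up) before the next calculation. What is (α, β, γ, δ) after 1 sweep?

(-0.333, 0.000, 0.750, -0.455)

Iteration 1:
  α = (-4 - (-4)·0.000 - (-2)·0.000 - (-2)·0.000) / (12) = -0.333
  β = (0 - (-4)·0.000 - (-2)·0.000 - (2)·0.000) / (11) = 0.000
  γ = (9 - (-4)·0.000 - (2)·0.000 - (2)·0.000) / (12) = 0.750
  δ = (-5 - (4)·0.000 - (1)·0.000 - (3)·0.000) / (11) = -0.455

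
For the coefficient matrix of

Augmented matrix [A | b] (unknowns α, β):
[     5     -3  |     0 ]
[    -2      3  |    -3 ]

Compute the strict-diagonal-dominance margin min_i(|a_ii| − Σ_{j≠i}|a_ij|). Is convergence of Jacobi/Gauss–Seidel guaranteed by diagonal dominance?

row 1: |5| − (3) = 2
row 2: |3| − (2) = 1
minimum over rows = 1 → strictly diagonally dominant (convergence guaranteed)

1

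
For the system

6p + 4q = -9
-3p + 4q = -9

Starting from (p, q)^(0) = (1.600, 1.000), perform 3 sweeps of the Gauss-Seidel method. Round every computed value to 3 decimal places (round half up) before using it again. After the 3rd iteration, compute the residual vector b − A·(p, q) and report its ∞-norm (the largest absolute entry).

Iteration 1:
  p = (-9 - (4)·1.000) / (6) = -2.167
  q = (-9 - (-3)·-2.167) / (4) = -3.875
Iteration 2:
  p = (-9 - (4)·-3.875) / (6) = 1.083
  q = (-9 - (-3)·1.083) / (4) = -1.438
Iteration 3:
  p = (-9 - (4)·-1.438) / (6) = -0.541
  q = (-9 - (-3)·-0.541) / (4) = -2.656
Residual b − A·x = (4.870, 0.001); ∞-norm = 4.870

4.870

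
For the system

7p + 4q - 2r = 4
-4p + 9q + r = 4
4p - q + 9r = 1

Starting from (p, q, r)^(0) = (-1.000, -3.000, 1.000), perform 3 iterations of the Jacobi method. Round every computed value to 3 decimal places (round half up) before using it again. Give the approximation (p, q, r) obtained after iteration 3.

Iteration 1:
  p = (4 - (4)·-3.000 - (-2)·1.000) / (7) = 2.571
  q = (4 - (-4)·-1.000 - (1)·1.000) / (9) = -0.111
  r = (1 - (4)·-1.000 - (-1)·-3.000) / (9) = 0.222
Iteration 2:
  p = (4 - (4)·-0.111 - (-2)·0.222) / (7) = 0.698
  q = (4 - (-4)·2.571 - (1)·0.222) / (9) = 1.562
  r = (1 - (4)·2.571 - (-1)·-0.111) / (9) = -1.044
Iteration 3:
  p = (4 - (4)·1.562 - (-2)·-1.044) / (7) = -0.619
  q = (4 - (-4)·0.698 - (1)·-1.044) / (9) = 0.871
  r = (1 - (4)·0.698 - (-1)·1.562) / (9) = -0.026

(-0.619, 0.871, -0.026)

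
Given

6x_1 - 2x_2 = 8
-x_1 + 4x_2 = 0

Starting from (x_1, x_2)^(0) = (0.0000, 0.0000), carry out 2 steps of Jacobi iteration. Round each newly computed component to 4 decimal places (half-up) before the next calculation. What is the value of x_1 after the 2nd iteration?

Iteration 1:
  x_1 = (8 - (-2)·0.0000) / (6) = 1.3333
  x_2 = (0 - (-1)·0.0000) / (4) = 0.0000
Iteration 2:
  x_1 = (8 - (-2)·0.0000) / (6) = 1.3333
  x_2 = (0 - (-1)·1.3333) / (4) = 0.3333

1.3333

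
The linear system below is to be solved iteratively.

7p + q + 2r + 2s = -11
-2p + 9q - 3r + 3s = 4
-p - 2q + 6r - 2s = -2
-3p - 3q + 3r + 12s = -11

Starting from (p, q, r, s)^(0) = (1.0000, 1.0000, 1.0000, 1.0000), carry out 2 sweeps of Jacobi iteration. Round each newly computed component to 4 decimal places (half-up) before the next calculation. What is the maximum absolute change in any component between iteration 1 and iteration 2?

Iteration 1:
  p = (-11 - (1)·1.0000 - (2)·1.0000 - (2)·1.0000) / (7) = -2.2857
  q = (4 - (-2)·1.0000 - (-3)·1.0000 - (3)·1.0000) / (9) = 0.6667
  r = (-2 - (-1)·1.0000 - (-2)·1.0000 - (-2)·1.0000) / (6) = 0.5000
  s = (-11 - (-3)·1.0000 - (-3)·1.0000 - (3)·1.0000) / (12) = -0.6667
Iteration 2:
  p = (-11 - (1)·0.6667 - (2)·0.5000 - (2)·-0.6667) / (7) = -1.6190
  q = (4 - (-2)·-2.2857 - (-3)·0.5000 - (3)·-0.6667) / (9) = 0.3254
  r = (-2 - (-1)·-2.2857 - (-2)·0.6667 - (-2)·-0.6667) / (6) = -0.7143
  s = (-11 - (-3)·-2.2857 - (-3)·0.6667 - (3)·0.5000) / (12) = -1.4464
Change: (0.6667, -0.3413, -1.2143, -0.7797) → max |·| = 1.2143

1.2143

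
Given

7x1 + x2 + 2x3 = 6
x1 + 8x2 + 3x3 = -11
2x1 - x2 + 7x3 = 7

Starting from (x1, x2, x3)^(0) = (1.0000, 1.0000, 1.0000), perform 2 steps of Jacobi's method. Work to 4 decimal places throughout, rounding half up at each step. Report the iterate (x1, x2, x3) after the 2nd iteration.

(0.8801, -1.7500, 0.6097)

Iteration 1:
  x1 = (6 - (1)·1.0000 - (2)·1.0000) / (7) = 0.4286
  x2 = (-11 - (1)·1.0000 - (3)·1.0000) / (8) = -1.8750
  x3 = (7 - (2)·1.0000 - (-1)·1.0000) / (7) = 0.8571
Iteration 2:
  x1 = (6 - (1)·-1.8750 - (2)·0.8571) / (7) = 0.8801
  x2 = (-11 - (1)·0.4286 - (3)·0.8571) / (8) = -1.7500
  x3 = (7 - (2)·0.4286 - (-1)·-1.8750) / (7) = 0.6097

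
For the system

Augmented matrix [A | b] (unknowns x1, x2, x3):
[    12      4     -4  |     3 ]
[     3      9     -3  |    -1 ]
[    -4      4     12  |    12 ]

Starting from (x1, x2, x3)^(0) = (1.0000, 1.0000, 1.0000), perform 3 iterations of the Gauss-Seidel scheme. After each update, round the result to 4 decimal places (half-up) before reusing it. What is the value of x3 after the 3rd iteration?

Iteration 1:
  x1 = (3 - (4)·1.0000 - (-4)·1.0000) / (12) = 0.2500
  x2 = (-1 - (3)·0.2500 - (-3)·1.0000) / (9) = 0.1389
  x3 = (12 - (-4)·0.2500 - (4)·0.1389) / (12) = 1.0370
Iteration 2:
  x1 = (3 - (4)·0.1389 - (-4)·1.0370) / (12) = 0.5494
  x2 = (-1 - (3)·0.5494 - (-3)·1.0370) / (9) = 0.0514
  x3 = (12 - (-4)·0.5494 - (4)·0.0514) / (12) = 1.1660
Iteration 3:
  x1 = (3 - (4)·0.0514 - (-4)·1.1660) / (12) = 0.6215
  x2 = (-1 - (3)·0.6215 - (-3)·1.1660) / (9) = 0.0704
  x3 = (12 - (-4)·0.6215 - (4)·0.0704) / (12) = 1.1837

1.1837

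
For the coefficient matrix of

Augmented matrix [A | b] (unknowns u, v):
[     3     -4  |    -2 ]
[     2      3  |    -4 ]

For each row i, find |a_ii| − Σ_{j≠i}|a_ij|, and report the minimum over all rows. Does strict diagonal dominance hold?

-1

row 1: |3| − (4) = -1
row 2: |3| − (2) = 1
minimum over rows = -1 → not strictly diagonally dominant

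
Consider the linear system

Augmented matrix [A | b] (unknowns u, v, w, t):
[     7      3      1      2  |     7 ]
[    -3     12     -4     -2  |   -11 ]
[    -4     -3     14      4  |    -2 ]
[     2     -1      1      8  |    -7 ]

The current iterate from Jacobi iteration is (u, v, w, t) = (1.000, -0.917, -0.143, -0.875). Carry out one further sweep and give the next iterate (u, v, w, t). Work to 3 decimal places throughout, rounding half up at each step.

One sweep:
  u = (7 - (3)·-0.917 - (1)·-0.143 - (2)·-0.875) / (7) = 1.663
  v = (-11 - (-3)·1.000 - (-4)·-0.143 - (-2)·-0.875) / (12) = -0.860
  w = (-2 - (-4)·1.000 - (-3)·-0.917 - (4)·-0.875) / (14) = 0.196
  t = (-7 - (2)·1.000 - (-1)·-0.917 - (1)·-0.143) / (8) = -1.222

(1.663, -0.860, 0.196, -1.222)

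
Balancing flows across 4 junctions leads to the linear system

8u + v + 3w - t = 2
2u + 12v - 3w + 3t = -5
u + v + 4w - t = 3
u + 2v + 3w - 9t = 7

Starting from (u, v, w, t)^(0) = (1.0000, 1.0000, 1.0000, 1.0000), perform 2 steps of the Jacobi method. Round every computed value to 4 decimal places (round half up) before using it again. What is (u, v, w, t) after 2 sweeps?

Iteration 1:
  u = (2 - (1)·1.0000 - (3)·1.0000 - (-1)·1.0000) / (8) = -0.1250
  v = (-5 - (2)·1.0000 - (-3)·1.0000 - (3)·1.0000) / (12) = -0.5833
  w = (3 - (1)·1.0000 - (1)·1.0000 - (-1)·1.0000) / (4) = 0.5000
  t = (7 - (1)·1.0000 - (2)·1.0000 - (3)·1.0000) / (-9) = -0.1111
Iteration 2:
  u = (2 - (1)·-0.5833 - (3)·0.5000 - (-1)·-0.1111) / (8) = 0.1215
  v = (-5 - (2)·-0.1250 - (-3)·0.5000 - (3)·-0.1111) / (12) = -0.2431
  w = (3 - (1)·-0.1250 - (1)·-0.5833 - (-1)·-0.1111) / (4) = 0.8993
  t = (7 - (1)·-0.1250 - (2)·-0.5833 - (3)·0.5000) / (-9) = -0.7546

(0.1215, -0.2431, 0.8993, -0.7546)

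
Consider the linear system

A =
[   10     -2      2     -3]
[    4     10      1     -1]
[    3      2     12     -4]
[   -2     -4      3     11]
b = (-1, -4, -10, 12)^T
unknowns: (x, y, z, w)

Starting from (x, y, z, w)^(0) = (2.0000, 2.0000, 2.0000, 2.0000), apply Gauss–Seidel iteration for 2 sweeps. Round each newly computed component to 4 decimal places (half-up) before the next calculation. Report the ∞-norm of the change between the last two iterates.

Iteration 1:
  x = (-1 - (-2)·2.0000 - (2)·2.0000 - (-3)·2.0000) / (10) = 0.5000
  y = (-4 - (4)·0.5000 - (1)·2.0000 - (-1)·2.0000) / (10) = -0.6000
  z = (-10 - (3)·0.5000 - (2)·-0.6000 - (-4)·2.0000) / (12) = -0.1917
  w = (12 - (-2)·0.5000 - (-4)·-0.6000 - (3)·-0.1917) / (11) = 1.0159
Iteration 2:
  x = (-1 - (-2)·-0.6000 - (2)·-0.1917 - (-3)·1.0159) / (10) = 0.1231
  y = (-4 - (4)·0.1231 - (1)·-0.1917 - (-1)·1.0159) / (10) = -0.3285
  z = (-10 - (3)·0.1231 - (2)·-0.3285 - (-4)·1.0159) / (12) = -0.4707
  w = (12 - (-2)·0.1231 - (-4)·-0.3285 - (3)·-0.4707) / (11) = 1.1222
Change: (-0.3769, 0.2715, -0.2790, 0.1063) → max |·| = 0.3769

0.3769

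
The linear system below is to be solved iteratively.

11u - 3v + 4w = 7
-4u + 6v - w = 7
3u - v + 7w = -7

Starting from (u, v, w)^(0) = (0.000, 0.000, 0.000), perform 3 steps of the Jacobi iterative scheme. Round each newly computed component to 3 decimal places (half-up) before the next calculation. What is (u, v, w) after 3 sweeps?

Iteration 1:
  u = (7 - (-3)·0.000 - (4)·0.000) / (11) = 0.636
  v = (7 - (-4)·0.000 - (-1)·0.000) / (6) = 1.167
  w = (-7 - (3)·0.000 - (-1)·0.000) / (7) = -1.000
Iteration 2:
  u = (7 - (-3)·1.167 - (4)·-1.000) / (11) = 1.318
  v = (7 - (-4)·0.636 - (-1)·-1.000) / (6) = 1.424
  w = (-7 - (3)·0.636 - (-1)·1.167) / (7) = -1.106
Iteration 3:
  u = (7 - (-3)·1.424 - (4)·-1.106) / (11) = 1.427
  v = (7 - (-4)·1.318 - (-1)·-1.106) / (6) = 1.861
  w = (-7 - (3)·1.318 - (-1)·1.424) / (7) = -1.361

(1.427, 1.861, -1.361)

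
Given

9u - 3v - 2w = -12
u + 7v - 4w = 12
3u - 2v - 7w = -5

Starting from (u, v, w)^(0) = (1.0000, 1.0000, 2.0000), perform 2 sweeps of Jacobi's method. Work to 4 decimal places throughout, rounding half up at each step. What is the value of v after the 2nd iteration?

Iteration 1:
  u = (-12 - (-3)·1.0000 - (-2)·2.0000) / (9) = -0.5556
  v = (12 - (1)·1.0000 - (-4)·2.0000) / (7) = 2.7143
  w = (-5 - (3)·1.0000 - (-2)·1.0000) / (-7) = 0.8571
Iteration 2:
  u = (-12 - (-3)·2.7143 - (-2)·0.8571) / (9) = -0.2381
  v = (12 - (1)·-0.5556 - (-4)·0.8571) / (7) = 2.2834
  w = (-5 - (3)·-0.5556 - (-2)·2.7143) / (-7) = -0.2993

2.2834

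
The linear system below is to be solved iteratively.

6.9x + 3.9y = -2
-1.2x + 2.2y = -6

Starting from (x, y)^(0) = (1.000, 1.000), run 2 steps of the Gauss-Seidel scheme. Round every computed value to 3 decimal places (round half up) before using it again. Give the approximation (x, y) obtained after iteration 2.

(1.515, -1.901)

Iteration 1:
  x = (-2 - (3.9)·1.000) / (6.9) = -0.855
  y = (-6 - (-1.2)·-0.855) / (2.2) = -3.194
Iteration 2:
  x = (-2 - (3.9)·-3.194) / (6.9) = 1.515
  y = (-6 - (-1.2)·1.515) / (2.2) = -1.901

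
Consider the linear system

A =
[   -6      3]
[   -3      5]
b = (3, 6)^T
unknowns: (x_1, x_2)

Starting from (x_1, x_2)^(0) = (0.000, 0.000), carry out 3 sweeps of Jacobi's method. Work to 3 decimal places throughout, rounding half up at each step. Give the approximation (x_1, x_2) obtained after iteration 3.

Iteration 1:
  x_1 = (3 - (3)·0.000) / (-6) = -0.500
  x_2 = (6 - (-3)·0.000) / (5) = 1.200
Iteration 2:
  x_1 = (3 - (3)·1.200) / (-6) = 0.100
  x_2 = (6 - (-3)·-0.500) / (5) = 0.900
Iteration 3:
  x_1 = (3 - (3)·0.900) / (-6) = -0.050
  x_2 = (6 - (-3)·0.100) / (5) = 1.260

(-0.050, 1.260)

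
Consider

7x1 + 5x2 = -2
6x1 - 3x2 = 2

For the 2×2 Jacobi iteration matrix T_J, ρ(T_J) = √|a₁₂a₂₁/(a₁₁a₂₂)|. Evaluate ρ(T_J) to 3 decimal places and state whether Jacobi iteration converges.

1.195

a₁₂a₂₁/(a₁₁a₂₂) = (5)·(6) / ((7)·(-3)) = -1.428571
ρ = √|-1.428571| = √1.428571 = 1.195
ρ > 1, so Jacobi diverges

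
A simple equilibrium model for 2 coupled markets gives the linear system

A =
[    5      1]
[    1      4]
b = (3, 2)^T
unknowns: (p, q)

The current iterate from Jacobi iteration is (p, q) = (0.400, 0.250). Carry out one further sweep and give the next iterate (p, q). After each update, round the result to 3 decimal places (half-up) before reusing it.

(0.550, 0.400)

One sweep:
  p = (3 - (1)·0.250) / (5) = 0.550
  q = (2 - (1)·0.400) / (4) = 0.400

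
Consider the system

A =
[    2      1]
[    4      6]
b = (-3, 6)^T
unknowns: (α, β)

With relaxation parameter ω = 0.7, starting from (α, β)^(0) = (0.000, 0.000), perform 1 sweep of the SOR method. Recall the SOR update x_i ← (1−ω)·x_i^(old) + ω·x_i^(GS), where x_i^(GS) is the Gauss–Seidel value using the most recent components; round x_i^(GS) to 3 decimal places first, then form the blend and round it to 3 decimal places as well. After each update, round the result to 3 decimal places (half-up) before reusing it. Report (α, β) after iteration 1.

Iteration 1:
  α: GS value = (-3 - (1)·0.000) / (2) = -1.500;  α ← (1−ω)·0.000 + ω·-1.500 = -1.050
  β: GS value = (6 - (4)·-1.050) / (6) = 1.700;  β ← (1−ω)·0.000 + ω·1.700 = 1.190

(-1.050, 1.190)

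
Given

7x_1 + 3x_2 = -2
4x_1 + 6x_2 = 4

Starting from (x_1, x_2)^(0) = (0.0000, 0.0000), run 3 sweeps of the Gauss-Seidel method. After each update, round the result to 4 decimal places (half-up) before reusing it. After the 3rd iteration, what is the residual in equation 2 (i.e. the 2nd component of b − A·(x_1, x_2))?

Iteration 1:
  x_1 = (-2 - (3)·0.0000) / (7) = -0.2857
  x_2 = (4 - (4)·-0.2857) / (6) = 0.8571
Iteration 2:
  x_1 = (-2 - (3)·0.8571) / (7) = -0.6530
  x_2 = (4 - (4)·-0.6530) / (6) = 1.1020
Iteration 3:
  x_1 = (-2 - (3)·1.1020) / (7) = -0.7580
  x_2 = (4 - (4)·-0.7580) / (6) = 1.1720
Residual b − A·x = (-0.2100, 0.0000)

0.0000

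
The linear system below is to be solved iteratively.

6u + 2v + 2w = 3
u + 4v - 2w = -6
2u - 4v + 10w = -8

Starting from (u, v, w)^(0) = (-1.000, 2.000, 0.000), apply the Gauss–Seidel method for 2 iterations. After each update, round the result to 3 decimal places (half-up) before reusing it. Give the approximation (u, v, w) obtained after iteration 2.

Iteration 1:
  u = (3 - (2)·2.000 - (2)·0.000) / (6) = -0.167
  v = (-6 - (1)·-0.167 - (-2)·0.000) / (4) = -1.458
  w = (-8 - (2)·-0.167 - (-4)·-1.458) / (10) = -1.350
Iteration 2:
  u = (3 - (2)·-1.458 - (2)·-1.350) / (6) = 1.436
  v = (-6 - (1)·1.436 - (-2)·-1.350) / (4) = -2.534
  w = (-8 - (2)·1.436 - (-4)·-2.534) / (10) = -2.101

(1.436, -2.534, -2.101)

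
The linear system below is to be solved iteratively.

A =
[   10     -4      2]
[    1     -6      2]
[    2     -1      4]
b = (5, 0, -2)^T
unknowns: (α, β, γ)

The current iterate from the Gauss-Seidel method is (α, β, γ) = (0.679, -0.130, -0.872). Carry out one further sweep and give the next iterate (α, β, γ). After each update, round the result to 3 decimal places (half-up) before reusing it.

(0.622, -0.187, -0.858)

One sweep:
  α = (5 - (-4)·-0.130 - (2)·-0.872) / (10) = 0.622
  β = (0 - (1)·0.622 - (2)·-0.872) / (-6) = -0.187
  γ = (-2 - (2)·0.622 - (-1)·-0.187) / (4) = -0.858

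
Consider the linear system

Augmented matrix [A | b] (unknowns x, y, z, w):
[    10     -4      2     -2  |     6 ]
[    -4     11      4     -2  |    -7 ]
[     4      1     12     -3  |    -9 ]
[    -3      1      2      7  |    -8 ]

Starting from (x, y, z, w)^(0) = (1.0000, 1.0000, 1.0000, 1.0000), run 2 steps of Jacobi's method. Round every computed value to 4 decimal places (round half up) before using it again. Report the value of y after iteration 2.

Iteration 1:
  x = (6 - (-4)·1.0000 - (2)·1.0000 - (-2)·1.0000) / (10) = 1.0000
  y = (-7 - (-4)·1.0000 - (4)·1.0000 - (-2)·1.0000) / (11) = -0.4545
  z = (-9 - (4)·1.0000 - (1)·1.0000 - (-3)·1.0000) / (12) = -0.9167
  w = (-8 - (-3)·1.0000 - (1)·1.0000 - (2)·1.0000) / (7) = -1.1429
Iteration 2:
  x = (6 - (-4)·-0.4545 - (2)·-0.9167 - (-2)·-1.1429) / (10) = 0.3730
  y = (-7 - (-4)·1.0000 - (4)·-0.9167 - (-2)·-1.1429) / (11) = -0.1472
  z = (-9 - (4)·1.0000 - (1)·-0.4545 - (-3)·-1.1429) / (12) = -1.3312
  w = (-8 - (-3)·1.0000 - (1)·-0.4545 - (2)·-0.9167) / (7) = -0.3874

-0.1472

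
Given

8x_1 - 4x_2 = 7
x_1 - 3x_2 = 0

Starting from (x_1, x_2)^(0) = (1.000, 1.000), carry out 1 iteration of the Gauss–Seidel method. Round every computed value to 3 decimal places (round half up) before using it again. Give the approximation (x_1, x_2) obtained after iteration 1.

Iteration 1:
  x_1 = (7 - (-4)·1.000) / (8) = 1.375
  x_2 = (0 - (1)·1.375) / (-3) = 0.458

(1.375, 0.458)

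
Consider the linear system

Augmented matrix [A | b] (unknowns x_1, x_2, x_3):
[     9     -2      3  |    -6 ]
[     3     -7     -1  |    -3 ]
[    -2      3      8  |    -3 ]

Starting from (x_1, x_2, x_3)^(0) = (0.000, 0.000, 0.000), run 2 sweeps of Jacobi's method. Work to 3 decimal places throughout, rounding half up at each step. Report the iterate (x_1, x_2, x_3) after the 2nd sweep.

Iteration 1:
  x_1 = (-6 - (-2)·0.000 - (3)·0.000) / (9) = -0.667
  x_2 = (-3 - (3)·0.000 - (-1)·0.000) / (-7) = 0.429
  x_3 = (-3 - (-2)·0.000 - (3)·0.000) / (8) = -0.375
Iteration 2:
  x_1 = (-6 - (-2)·0.429 - (3)·-0.375) / (9) = -0.446
  x_2 = (-3 - (3)·-0.667 - (-1)·-0.375) / (-7) = 0.196
  x_3 = (-3 - (-2)·-0.667 - (3)·0.429) / (8) = -0.703

(-0.446, 0.196, -0.703)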